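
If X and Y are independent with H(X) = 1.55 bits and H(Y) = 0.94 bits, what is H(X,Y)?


For independent variables, H(X,Y) = H(X) + H(Y) = 1.55 + 0.94 = 2.49

2.49 bits


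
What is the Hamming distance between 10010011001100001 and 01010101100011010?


Count differing positions: ^ ^ . . . ^ ^ . ^ . ^ ^ ^ ^ . ^ ^ = 11 differences

11


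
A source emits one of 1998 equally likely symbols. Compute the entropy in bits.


H = log2(n) = log2(1998) = 10.9643

10.9643 bits


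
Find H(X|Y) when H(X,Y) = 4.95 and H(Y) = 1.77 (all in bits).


H(X|Y) = H(X,Y) - H(Y) = 4.95 - 1.77 = 3.18

3.18 bits


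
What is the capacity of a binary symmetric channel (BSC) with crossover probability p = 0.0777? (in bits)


H(p) = -p*log2(p) - (1-p)*log2(1-p) = -0.0777*log2(0.0777) - 0.9223*log2(0.9223) = 0.286398 + 0.107625 = 0.394. C = 1 - H(p) = 1 - 0.394 = 0.606

0.606 bits


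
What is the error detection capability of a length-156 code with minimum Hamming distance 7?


Detection capability = d_min - 1 = 7 - 1 = 6

6 errors


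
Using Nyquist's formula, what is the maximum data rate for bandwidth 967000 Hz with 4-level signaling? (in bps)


Rate = 2 * B * log2(M) = 2 * 967000 * 2.0 = 3868000.0

3868000.0 bps


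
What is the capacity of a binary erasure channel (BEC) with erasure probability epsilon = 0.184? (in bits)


C = 1 - epsilon = 1 - 0.184 = 0.816

0.816 bits


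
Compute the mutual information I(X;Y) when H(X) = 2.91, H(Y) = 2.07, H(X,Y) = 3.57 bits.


I(X;Y) = H(X) + H(Y) - H(X,Y) = 2.91 + 2.07 - 3.57 = 1.41

1.41 bits


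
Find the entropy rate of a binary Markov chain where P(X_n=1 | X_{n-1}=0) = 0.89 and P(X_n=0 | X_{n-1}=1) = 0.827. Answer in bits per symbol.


Stationary distribution: pi_0 = p10/(p01+p10) = 0.4817, pi_1 = 0.5183. Entropy rate H' = pi_0*H(p01) + pi_1*H(p10) = 0.4817*0.4999 + 0.5183*0.6645 = 0.5852

0.5852 bits/symbol


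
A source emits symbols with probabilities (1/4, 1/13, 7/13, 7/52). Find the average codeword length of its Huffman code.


Huffman construction (repeatedly merge the two least-probable nodes; each merge adds 1 bit to every symbol beneath it): 1/13 + 7/52 = 11/52; 11/52 + 1/4 = 6/13; 6/13 + 7/13 = 1. Resulting codeword lengths (in the order the probabilities were given): (2, 3, 1, 3). L_avg = sum(p_i * l_i) = 1/4*2 + 1/13*3 + 7/13*1 + 7/52*3 = 87/52 = 1.6731

1.6731 bits


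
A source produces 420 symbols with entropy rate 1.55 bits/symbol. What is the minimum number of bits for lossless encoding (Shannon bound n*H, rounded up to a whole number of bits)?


Minimum bits >= n * H = 420 * 1.55 = 651.0, rounded up to a whole number of bits = 651

651 bits


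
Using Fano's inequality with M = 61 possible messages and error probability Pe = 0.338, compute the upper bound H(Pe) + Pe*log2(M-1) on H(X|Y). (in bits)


H(Pe) = -Pe*log2(Pe) - (1-Pe)*log2(1-Pe) = -0.338*log2(0.338) - 0.662*log2(0.662) = 0.528938 + 0.393954 = 0.9229. Pe*log2(M-1) = 0.338*log2(60) = 1.996529. Bound = H(Pe) + Pe*log2(M-1) = 0.528938 + 0.393954 + 1.996529 = 2.9194

2.9194 bits


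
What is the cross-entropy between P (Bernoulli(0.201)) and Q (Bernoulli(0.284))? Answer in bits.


H(P,Q) = -p*log2(q) - (1-p)*log2(1-q). -0.201*log2(0.284) = 0.365023; -0.799*log2(0.716) = 0.385093. H(P,Q) = 0.365023 + 0.385093 = 0.7501

0.7501 bits


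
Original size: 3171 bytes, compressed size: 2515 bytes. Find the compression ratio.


Ratio = original / compressed = 3171 / 2515 = 1.2608

1.2608


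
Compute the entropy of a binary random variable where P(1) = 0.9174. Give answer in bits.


H = -p*log2(p) - (1-p)*log2(1-p). -0.9174*log2(0.9174) = 0.114104; -0.0826*log2(0.0826) = 0.297171. H = 0.114104 + 0.297171 = 0.4113

0.4113 bits


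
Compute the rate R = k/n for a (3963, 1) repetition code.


Rate = k/n = 1/3963

1/3963


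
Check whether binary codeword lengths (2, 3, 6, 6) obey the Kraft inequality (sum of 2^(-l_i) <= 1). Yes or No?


Kraft sum = sum(2^(-l_i)) = 0.4062, need <= 1. Result: satisfied (a binary prefix-free code with these lengths exists)

Yes


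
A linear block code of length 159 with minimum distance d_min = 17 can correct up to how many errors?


Correction capability = floor((d-1)/2) = floor((17-1)/2) = 8

8 errors


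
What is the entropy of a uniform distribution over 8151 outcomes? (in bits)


H = log2(n) = log2(8151) = 12.9928

12.9928 bits


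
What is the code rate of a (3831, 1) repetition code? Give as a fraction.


Rate = k/n = 1/3831

1/3831


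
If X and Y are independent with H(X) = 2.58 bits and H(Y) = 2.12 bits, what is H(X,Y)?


For independent variables, H(X,Y) = H(X) + H(Y) = 2.58 + 2.12 = 4.7

4.7 bits


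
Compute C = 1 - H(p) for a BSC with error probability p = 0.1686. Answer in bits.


H(p) = -p*log2(p) - (1-p)*log2(1-p) = -0.1686*log2(0.1686) - 0.8314*log2(0.8314) = 0.433019 + 0.221473 = 0.6545. C = 1 - H(p) = 1 - 0.6545 = 0.3455

0.3455 bits


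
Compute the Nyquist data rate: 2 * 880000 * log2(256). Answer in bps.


Rate = 2 * B * log2(M) = 2 * 880000 * 8.0 = 14080000.0

14080000.0 bps


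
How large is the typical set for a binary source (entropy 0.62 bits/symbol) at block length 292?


log2|A_typical| = nH = 292 * 0.62 = 181.04, so |A_typical| ~ 2^181.04 = 3.151e+54

3.151e+54


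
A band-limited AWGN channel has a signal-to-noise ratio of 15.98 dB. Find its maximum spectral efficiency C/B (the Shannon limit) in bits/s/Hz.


SNR_linear = 10^(15.98/10) = 39.6278; C/B = log2(1 + SNR_linear) = log2(1 + 39.6278) = 5.3444

5.3444 bits/s/Hz


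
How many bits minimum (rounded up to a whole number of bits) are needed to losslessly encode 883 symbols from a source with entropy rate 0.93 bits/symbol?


Minimum bits >= n * H = 883 * 0.93 = 821.19, rounded up to a whole number of bits = 822

822 bits


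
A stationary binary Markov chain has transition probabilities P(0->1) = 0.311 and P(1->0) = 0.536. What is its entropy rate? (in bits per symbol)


Stationary distribution: pi_0 = p10/(p01+p10) = 0.6328, pi_1 = 0.3672. Entropy rate H' = pi_0*H(p01) + pi_1*H(p10) = 0.6328*0.8943 + 0.3672*0.9963 = 0.9318

0.9318 bits/symbol


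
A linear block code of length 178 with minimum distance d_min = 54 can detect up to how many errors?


Detection capability = d_min - 1 = 54 - 1 = 53

53 errors


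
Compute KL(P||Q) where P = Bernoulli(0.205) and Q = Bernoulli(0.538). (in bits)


KL = p*log2(p/q) + (1-p)*log2((1-p)/(1-q)) = 0.205*log2(0.205/0.538) + 0.795*log2(0.795/0.462) = 0.3372

0.3372 bits


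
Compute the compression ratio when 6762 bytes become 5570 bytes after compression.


Ratio = original / compressed = 6762 / 5570 = 1.214

1.214


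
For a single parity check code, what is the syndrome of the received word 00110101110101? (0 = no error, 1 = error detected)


Syndrome = XOR of all bits = 0 XOR 0 XOR 1 XOR 1 XOR 0 XOR 1 XOR 0 XOR 1 XOR 1 XOR 1 XOR 0 XOR 1 XOR 0 XOR 1 = 0

0


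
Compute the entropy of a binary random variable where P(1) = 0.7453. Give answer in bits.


H = -p*log2(p) - (1-p)*log2(1-p). -0.7453*log2(0.7453) = 0.316087; -0.2547*log2(0.2547) = 0.502556. H = 0.316087 + 0.502556 = 0.8186

0.8186 bits


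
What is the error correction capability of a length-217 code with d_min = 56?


Correction capability = floor((d-1)/2) = floor((56-1)/2) = 27

27 errors


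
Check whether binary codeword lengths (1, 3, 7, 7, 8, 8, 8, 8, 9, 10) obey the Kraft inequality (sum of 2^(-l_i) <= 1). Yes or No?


Kraft sum = sum(2^(-l_i)) = 0.6592, need <= 1. Result: satisfied (a binary prefix-free code with these lengths exists)

Yes


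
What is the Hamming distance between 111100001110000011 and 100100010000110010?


Count differing positions: . ^ ^ . . . . ^ ^ ^ ^ . ^ ^ . . . ^ = 9 differences

9


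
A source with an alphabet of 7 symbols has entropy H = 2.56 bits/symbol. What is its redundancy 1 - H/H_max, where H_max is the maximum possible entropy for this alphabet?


H_max = log2(K) = log2(7) = 2.8074 bits/symbol. Redundancy = 1 - H/H_max = 1 - 2.56/2.8074 = 1 - 0.9119 = 0.0881

0.0881


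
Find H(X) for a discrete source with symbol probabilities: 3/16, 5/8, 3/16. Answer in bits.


H = -sum(p_i * log2(p_i)). Terms: -(3/16)*log2(3/16) = 0.452820; -(5/8)*log2(5/8) = 0.423795; -(3/16)*log2(3/16) = 0.452820. H = 0.452820 + 0.423795 + 0.452820 = 1.3294

1.3294 bits


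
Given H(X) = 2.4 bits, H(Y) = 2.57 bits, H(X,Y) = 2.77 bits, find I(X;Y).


I(X;Y) = H(X) + H(Y) - H(X,Y) = 2.4 + 2.57 - 2.77 = 2.2

2.2 bits


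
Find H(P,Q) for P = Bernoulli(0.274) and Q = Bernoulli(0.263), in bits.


H(P,Q) = -p*log2(q) - (1-p)*log2(1-q). -0.274*log2(0.263) = 0.527961; -0.726*log2(0.737) = 0.319631. H(P,Q) = 0.527961 + 0.319631 = 0.8476

0.8476 bits


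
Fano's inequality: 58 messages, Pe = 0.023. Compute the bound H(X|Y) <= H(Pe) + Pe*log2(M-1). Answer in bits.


H(Pe) = -Pe*log2(Pe) - (1-Pe)*log2(1-Pe) = -0.023*log2(0.023) - 0.977*log2(0.977) = 0.125171 + 0.032797 = 0.158. Pe*log2(M-1) = 0.023*log2(57) = 0.134156. Bound = H(Pe) + Pe*log2(M-1) = 0.125171 + 0.032797 + 0.134156 = 0.2921

0.2921 bits


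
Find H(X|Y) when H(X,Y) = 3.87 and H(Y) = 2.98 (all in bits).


H(X|Y) = H(X,Y) - H(Y) = 3.87 - 2.98 = 0.89

0.89 bits


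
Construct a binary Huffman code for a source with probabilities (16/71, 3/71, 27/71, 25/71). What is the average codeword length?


Huffman construction (repeatedly merge the two least-probable nodes; each merge adds 1 bit to every symbol beneath it): 3/71 + 16/71 = 19/71; 19/71 + 25/71 = 44/71; 27/71 + 44/71 = 1. Resulting codeword lengths (in the order the probabilities were given): (3, 3, 1, 2). L_avg = sum(p_i * l_i) = 16/71*3 + 3/71*3 + 27/71*1 + 25/71*2 = 134/71 = 1.8873

1.8873 bits


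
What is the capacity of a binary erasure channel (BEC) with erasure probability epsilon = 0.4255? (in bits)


C = 1 - epsilon = 1 - 0.4255 = 0.5745

0.5745 bits


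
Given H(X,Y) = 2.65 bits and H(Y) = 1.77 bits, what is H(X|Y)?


H(X|Y) = H(X,Y) - H(Y) = 2.65 - 1.77 = 0.88

0.88 bits


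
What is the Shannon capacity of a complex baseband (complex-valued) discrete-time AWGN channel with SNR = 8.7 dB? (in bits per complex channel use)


SNR_linear = 10^(8.7/10) = 7.4131; C = log2(1 + SNR_linear) = log2(1 + 7.4131) = 3.0726

3.0726 bits/channel use


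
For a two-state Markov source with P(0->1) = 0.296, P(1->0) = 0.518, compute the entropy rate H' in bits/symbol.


Stationary distribution: pi_0 = p10/(p01+p10) = 0.6364, pi_1 = 0.3636. Entropy rate H' = pi_0*H(p01) + pi_1*H(p10) = 0.6364*0.8763 + 0.3636*0.9991 = 0.921

0.921 bits/symbol


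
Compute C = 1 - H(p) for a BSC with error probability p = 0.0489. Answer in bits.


H(p) = -p*log2(p) - (1-p)*log2(1-p) = -0.0489*log2(0.0489) - 0.9511*log2(0.9511) = 0.212912 + 0.068794 = 0.2817. C = 1 - H(p) = 1 - 0.2817 = 0.7183

0.7183 bits


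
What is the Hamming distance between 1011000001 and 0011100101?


Count differing positions: ^ . . . ^ . . ^ . . = 3 differences

3


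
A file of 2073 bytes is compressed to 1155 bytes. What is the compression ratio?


Ratio = original / compressed = 2073 / 1155 = 1.7948

1.7948


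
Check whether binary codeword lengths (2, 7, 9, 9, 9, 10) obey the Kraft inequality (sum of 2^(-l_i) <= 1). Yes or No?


Kraft sum = sum(2^(-l_i)) = 0.2646, need <= 1. Result: satisfied (a binary prefix-free code with these lengths exists)

Yes


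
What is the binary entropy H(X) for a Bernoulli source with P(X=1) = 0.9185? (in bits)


H = -p*log2(p) - (1-p)*log2(1-p). -0.9185*log2(0.9185) = 0.112653; -0.0815*log2(0.0815) = 0.294790. H = 0.112653 + 0.294790 = 0.4074

0.4074 bits


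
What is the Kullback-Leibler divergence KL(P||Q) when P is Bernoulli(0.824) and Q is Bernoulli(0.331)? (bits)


KL = p*log2(p/q) + (1-p)*log2((1-p)/(1-q)) = 0.824*log2(0.824/0.331) + 0.176*log2(0.176/0.669) = 0.7452

0.7452 bits


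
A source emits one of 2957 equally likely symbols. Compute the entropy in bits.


H = log2(n) = log2(2957) = 11.5299

11.5299 bits


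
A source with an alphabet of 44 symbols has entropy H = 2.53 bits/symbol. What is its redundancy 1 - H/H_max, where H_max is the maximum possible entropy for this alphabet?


H_max = log2(K) = log2(44) = 5.4594 bits/symbol. Redundancy = 1 - H/H_max = 1 - 2.53/5.4594 = 1 - 0.4634 = 0.5366

0.5366


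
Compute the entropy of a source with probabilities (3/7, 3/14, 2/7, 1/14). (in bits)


H = -sum(p_i * log2(p_i)). Terms: -(3/7)*log2(3/7) = 0.523882; -(3/14)*log2(3/14) = 0.476227; -(2/7)*log2(2/7) = 0.516387; -(1/14)*log2(1/14) = 0.271954. H = 0.523882 + 0.476227 + 0.516387 + 0.271954 = 1.7885

1.7885 bits


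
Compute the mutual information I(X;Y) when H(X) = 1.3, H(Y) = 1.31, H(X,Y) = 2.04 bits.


I(X;Y) = H(X) + H(Y) - H(X,Y) = 1.3 + 1.31 - 2.04 = 0.57

0.57 bits


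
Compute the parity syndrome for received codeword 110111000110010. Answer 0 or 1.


Syndrome = XOR of all bits = 1 XOR 1 XOR 0 XOR 1 XOR 1 XOR 1 XOR 0 XOR 0 XOR 0 XOR 1 XOR 1 XOR 0 XOR 0 XOR 1 XOR 0 = 0

0


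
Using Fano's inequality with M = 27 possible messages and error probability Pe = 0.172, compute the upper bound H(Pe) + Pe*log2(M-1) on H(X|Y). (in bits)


H(Pe) = -Pe*log2(Pe) - (1-Pe)*log2(1-Pe) = -0.172*log2(0.172) - 0.828*log2(0.828) = 0.436797 + 0.225462 = 0.6623. Pe*log2(M-1) = 0.172*log2(26) = 0.808476. Bound = H(Pe) + Pe*log2(M-1) = 0.436797 + 0.225462 + 0.808476 = 1.4707

1.4707 bits


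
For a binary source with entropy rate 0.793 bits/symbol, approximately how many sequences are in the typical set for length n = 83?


log2|A_typical| = nH = 83 * 0.793 = 65.819, so |A_typical| ~ 2^65.819 = 6.509e+19

6.509e+19


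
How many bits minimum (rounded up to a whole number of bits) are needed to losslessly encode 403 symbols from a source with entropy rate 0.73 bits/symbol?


Minimum bits >= n * H = 403 * 0.73 = 294.19, rounded up to a whole number of bits = 295

295 bits


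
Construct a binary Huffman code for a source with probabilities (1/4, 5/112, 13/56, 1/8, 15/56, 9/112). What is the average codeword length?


Huffman construction (repeatedly merge the two least-probable nodes; each merge adds 1 bit to every symbol beneath it): 5/112 + 9/112 = 1/8; 1/8 + 1/8 = 1/4; 13/56 + 1/4 = 27/56; 1/4 + 15/56 = 29/56; 27/56 + 29/56 = 1. Resulting codeword lengths (in the order the probabilities were given): (2, 4, 2, 3, 2, 4). L_avg = sum(p_i * l_i) = 1/4*2 + 5/112*4 + 13/56*2 + 1/8*3 + 15/56*2 + 9/112*4 = 19/8 = 2.375

2.375 bits


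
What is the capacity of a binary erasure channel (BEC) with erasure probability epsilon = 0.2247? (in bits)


C = 1 - epsilon = 1 - 0.2247 = 0.7753

0.7753 bits


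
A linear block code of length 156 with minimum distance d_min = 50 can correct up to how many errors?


Correction capability = floor((d-1)/2) = floor((50-1)/2) = 24

24 errors


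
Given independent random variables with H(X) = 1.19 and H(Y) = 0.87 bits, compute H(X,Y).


For independent variables, H(X,Y) = H(X) + H(Y) = 1.19 + 0.87 = 2.06

2.06 bits


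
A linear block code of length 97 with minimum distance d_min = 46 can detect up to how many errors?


Detection capability = d_min - 1 = 46 - 1 = 45

45 errors


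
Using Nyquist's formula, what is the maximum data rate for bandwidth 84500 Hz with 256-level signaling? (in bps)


Rate = 2 * B * log2(M) = 2 * 84500 * 8.0 = 1352000.0

1352000.0 bps


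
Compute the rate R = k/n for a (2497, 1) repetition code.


Rate = k/n = 1/2497

1/2497


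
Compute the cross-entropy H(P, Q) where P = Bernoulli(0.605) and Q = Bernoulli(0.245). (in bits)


H(P,Q) = -p*log2(q) - (1-p)*log2(1-q). -0.605*log2(0.245) = 1.227634; -0.395*log2(0.755) = 0.160153. H(P,Q) = 1.227634 + 0.160153 = 1.3878

1.3878 bits


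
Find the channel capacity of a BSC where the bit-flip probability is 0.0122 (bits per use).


H(p) = -p*log2(p) - (1-p)*log2(1-p) = -0.0122*log2(0.0122) - 0.9878*log2(0.9878) = 0.077555 + 0.017493 = 0.095. C = 1 - H(p) = 1 - 0.095 = 0.905

0.905 bits


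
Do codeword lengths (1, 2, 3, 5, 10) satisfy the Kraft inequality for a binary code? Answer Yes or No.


Kraft sum = sum(2^(-l_i)) = 0.9072, need <= 1. Result: satisfied (a binary prefix-free code with these lengths exists)

Yes


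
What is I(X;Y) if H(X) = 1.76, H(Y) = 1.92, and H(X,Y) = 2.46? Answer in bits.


I(X;Y) = H(X) + H(Y) - H(X,Y) = 1.76 + 1.92 - 2.46 = 1.22

1.22 bits


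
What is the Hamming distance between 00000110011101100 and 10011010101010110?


Count differing positions: ^ . . ^ ^ ^ . . ^ ^ . ^ ^ ^ . ^ . = 10 differences

10


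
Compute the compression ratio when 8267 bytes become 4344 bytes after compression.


Ratio = original / compressed = 8267 / 4344 = 1.9031

1.9031


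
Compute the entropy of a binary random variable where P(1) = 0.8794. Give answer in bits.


H = -p*log2(p) - (1-p)*log2(1-p). -0.8794*log2(0.8794) = 0.163048; -0.1206*log2(0.1206) = 0.368035. H = 0.163048 + 0.368035 = 0.5311

0.5311 bits


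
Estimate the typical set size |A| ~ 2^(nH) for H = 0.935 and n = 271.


log2|A_typical| = nH = 271 * 0.935 = 253.385, so |A_typical| ~ 2^253.385 = 1.890e+76

1.890e+76


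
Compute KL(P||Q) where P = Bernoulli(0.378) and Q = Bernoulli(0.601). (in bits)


KL = p*log2(p/q) + (1-p)*log2((1-p)/(1-q)) = 0.378*log2(0.378/0.601) + 0.622*log2(0.622/0.399) = 0.1455

0.1455 bits


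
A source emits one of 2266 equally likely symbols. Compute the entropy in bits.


H = log2(n) = log2(2266) = 11.1459

11.1459 bits


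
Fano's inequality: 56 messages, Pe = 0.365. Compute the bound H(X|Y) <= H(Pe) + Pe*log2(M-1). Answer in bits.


H(Pe) = -Pe*log2(Pe) - (1-Pe)*log2(1-Pe) = -0.365*log2(0.365) - 0.635*log2(0.635) = 0.530722 + 0.416034 = 0.9468. Pe*log2(M-1) = 0.365*log2(55) = 2.110196. Bound = H(Pe) + Pe*log2(M-1) = 0.530722 + 0.416034 + 2.110196 = 3.057

3.057 bits


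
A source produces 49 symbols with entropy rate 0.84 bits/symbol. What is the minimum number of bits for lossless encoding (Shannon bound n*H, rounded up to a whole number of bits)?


Minimum bits >= n * H = 49 * 0.84 = 41.16, rounded up to a whole number of bits = 42

42 bits


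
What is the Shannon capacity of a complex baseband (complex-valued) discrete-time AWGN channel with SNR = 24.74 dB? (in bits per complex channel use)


SNR_linear = 10^(24.74/10) = 297.8516; C = log2(1 + SNR_linear) = log2(1 + 297.8516) = 8.2233

8.2233 bits/channel use


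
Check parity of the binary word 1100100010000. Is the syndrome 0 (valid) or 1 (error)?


Syndrome = XOR of all bits = 1 XOR 1 XOR 0 XOR 0 XOR 1 XOR 0 XOR 0 XOR 0 XOR 1 XOR 0 XOR 0 XOR 0 XOR 0 = 0

0


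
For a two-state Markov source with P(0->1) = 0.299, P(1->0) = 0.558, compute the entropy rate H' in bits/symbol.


Stationary distribution: pi_0 = p10/(p01+p10) = 0.6511, pi_1 = 0.3489. Entropy rate H' = pi_0*H(p01) + pi_1*H(p10) = 0.6511*0.8801 + 0.3489*0.9903 = 0.9185

0.9185 bits/symbol


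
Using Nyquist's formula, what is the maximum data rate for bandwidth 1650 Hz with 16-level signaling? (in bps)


Rate = 2 * B * log2(M) = 2 * 1650 * 4.0 = 13200.0

13200.0 bps


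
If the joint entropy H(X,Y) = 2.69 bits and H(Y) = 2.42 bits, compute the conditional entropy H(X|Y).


H(X|Y) = H(X,Y) - H(Y) = 2.69 - 2.42 = 0.27

0.27 bits


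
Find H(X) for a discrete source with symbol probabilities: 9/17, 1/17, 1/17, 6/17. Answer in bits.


H = -sum(p_i * log2(p_i)). Terms: -(9/17)*log2(9/17) = 0.485755; -(1/17)*log2(1/17) = 0.240439; -(1/17)*log2(1/17) = 0.240439; -(6/17)*log2(6/17) = 0.530294. H = 0.485755 + 0.240439 + 0.240439 + 0.530294 = 1.4969

1.4969 bits


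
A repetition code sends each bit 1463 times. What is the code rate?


Rate = k/n = 1/1463

1/1463


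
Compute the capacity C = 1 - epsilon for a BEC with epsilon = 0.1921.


C = 1 - epsilon = 1 - 0.1921 = 0.8079

0.8079 bits


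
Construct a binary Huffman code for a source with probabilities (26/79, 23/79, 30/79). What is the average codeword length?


Huffman construction (repeatedly merge the two least-probable nodes; each merge adds 1 bit to every symbol beneath it): 23/79 + 26/79 = 49/79; 30/79 + 49/79 = 1. Resulting codeword lengths (in the order the probabilities were given): (2, 2, 1). L_avg = sum(p_i * l_i) = 26/79*2 + 23/79*2 + 30/79*1 = 128/79 = 1.6203

1.6203 bits


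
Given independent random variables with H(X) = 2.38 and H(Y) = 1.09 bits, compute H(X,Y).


For independent variables, H(X,Y) = H(X) + H(Y) = 2.38 + 1.09 = 3.47

3.47 bits


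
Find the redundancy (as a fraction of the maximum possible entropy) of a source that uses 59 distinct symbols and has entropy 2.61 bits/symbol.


H_max = log2(K) = log2(59) = 5.8826 bits/symbol. Redundancy = 1 - H/H_max = 1 - 2.61/5.8826 = 1 - 0.4437 = 0.5563

0.5563


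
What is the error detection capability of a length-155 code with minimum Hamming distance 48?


Detection capability = d_min - 1 = 48 - 1 = 47

47 errors


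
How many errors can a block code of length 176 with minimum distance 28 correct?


Correction capability = floor((d-1)/2) = floor((28-1)/2) = 13

13 errors


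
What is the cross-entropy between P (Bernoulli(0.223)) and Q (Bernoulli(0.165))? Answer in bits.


H(P,Q) = -p*log2(q) - (1-p)*log2(1-q). -0.223*log2(0.165) = 0.579680; -0.777*log2(0.835) = 0.202138. H(P,Q) = 0.579680 + 0.202138 = 0.7818

0.7818 bits


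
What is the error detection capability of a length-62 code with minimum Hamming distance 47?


Detection capability = d_min - 1 = 47 - 1 = 46

46 errors


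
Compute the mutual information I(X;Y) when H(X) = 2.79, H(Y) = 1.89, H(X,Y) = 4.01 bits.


I(X;Y) = H(X) + H(Y) - H(X,Y) = 2.79 + 1.89 - 4.01 = 0.67

0.67 bits


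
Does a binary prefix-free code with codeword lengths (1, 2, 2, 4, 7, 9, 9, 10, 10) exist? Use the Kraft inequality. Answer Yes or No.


Kraft sum = sum(2^(-l_i)) = 1.0762, need <= 1. Result: violated (a binary prefix-free code with these lengths cannot exist)

No


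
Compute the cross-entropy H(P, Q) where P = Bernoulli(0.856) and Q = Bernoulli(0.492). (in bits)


H(P,Q) = -p*log2(q) - (1-p)*log2(1-q). -0.856*log2(0.492) = 0.875919; -0.144*log2(0.508) = 0.140702. H(P,Q) = 0.875919 + 0.140702 = 1.0166

1.0166 bits


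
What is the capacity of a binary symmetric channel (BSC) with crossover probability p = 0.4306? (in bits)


H(p) = -p*log2(p) - (1-p)*log2(1-p) = -0.4306*log2(0.4306) - 0.5694*log2(0.5694) = 0.523429 + 0.462629 = 0.9861. C = 1 - H(p) = 1 - 0.9861 = 0.0139

0.0139 bits


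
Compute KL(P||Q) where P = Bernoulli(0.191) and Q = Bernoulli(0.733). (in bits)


KL = p*log2(p/q) + (1-p)*log2((1-p)/(1-q)) = 0.191*log2(0.191/0.733) + 0.809*log2(0.809/0.267) = 0.9232

0.9232 bits


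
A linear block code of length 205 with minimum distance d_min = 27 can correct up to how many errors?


Correction capability = floor((d-1)/2) = floor((27-1)/2) = 13

13 errors


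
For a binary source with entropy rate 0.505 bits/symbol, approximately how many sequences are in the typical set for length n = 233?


log2|A_typical| = nH = 233 * 0.505 = 117.665, so |A_typical| ~ 2^117.665 = 2.634e+35

2.634e+35


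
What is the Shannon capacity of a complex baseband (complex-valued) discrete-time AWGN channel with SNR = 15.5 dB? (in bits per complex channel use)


SNR_linear = 10^(15.5/10) = 35.4813; C = log2(1 + SNR_linear) = log2(1 + 35.4813) = 5.1891

5.1891 bits/channel use


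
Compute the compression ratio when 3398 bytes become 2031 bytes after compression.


Ratio = original / compressed = 3398 / 2031 = 1.6731

1.6731


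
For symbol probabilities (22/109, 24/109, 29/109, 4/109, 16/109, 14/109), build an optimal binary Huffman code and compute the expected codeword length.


Huffman construction (repeatedly merge the two least-probable nodes; each merge adds 1 bit to every symbol beneath it): 4/109 + 14/109 = 18/109; 16/109 + 18/109 = 34/109; 22/109 + 24/109 = 46/109; 29/109 + 34/109 = 63/109; 46/109 + 63/109 = 1. Resulting codeword lengths (in the order the probabilities were given): (2, 2, 2, 4, 3, 4). L_avg = sum(p_i * l_i) = 22/109*2 + 24/109*2 + 29/109*2 + 4/109*4 + 16/109*3 + 14/109*4 = 270/109 = 2.4771

2.4771 bits


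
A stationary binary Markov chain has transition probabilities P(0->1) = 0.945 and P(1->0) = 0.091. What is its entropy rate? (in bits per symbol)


Stationary distribution: pi_0 = p10/(p01+p10) = 0.0878, pi_1 = 0.9122. Entropy rate H' = pi_0*H(p01) + pi_1*H(p10) = 0.0878*0.3073 + 0.9122*0.4398 = 0.4282

0.4282 bits/symbol


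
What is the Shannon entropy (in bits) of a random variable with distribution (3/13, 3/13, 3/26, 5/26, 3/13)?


H = -sum(p_i * log2(p_i)). Terms: -(3/13)*log2(3/13) = 0.488187; -(3/13)*log2(3/13) = 0.488187; -(3/26)*log2(3/26) = 0.359478; -(5/26)*log2(5/26) = 0.457406; -(3/13)*log2(3/13) = 0.488187. H = 0.488187 + 0.488187 + 0.359478 + 0.457406 + 0.488187 = 2.2814

2.2814 bits


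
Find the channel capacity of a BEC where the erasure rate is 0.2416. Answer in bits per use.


C = 1 - epsilon = 1 - 0.2416 = 0.7584

0.7584 bits


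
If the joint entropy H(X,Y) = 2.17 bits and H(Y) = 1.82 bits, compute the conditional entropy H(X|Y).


H(X|Y) = H(X,Y) - H(Y) = 2.17 - 1.82 = 0.35

0.35 bits


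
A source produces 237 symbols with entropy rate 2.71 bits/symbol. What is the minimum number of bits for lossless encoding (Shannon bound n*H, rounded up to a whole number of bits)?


Minimum bits >= n * H = 237 * 2.71 = 642.27, rounded up to a whole number of bits = 643

643 bits


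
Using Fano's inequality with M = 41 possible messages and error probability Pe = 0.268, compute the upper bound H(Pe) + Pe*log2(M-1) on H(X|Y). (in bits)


H(Pe) = -Pe*log2(Pe) - (1-Pe)*log2(1-Pe) = -0.268*log2(0.268) - 0.732*log2(0.732) = 0.509118 + 0.329462 = 0.8386. Pe*log2(M-1) = 0.268*log2(40) = 1.426277. Bound = H(Pe) + Pe*log2(M-1) = 0.509118 + 0.329462 + 1.426277 = 2.2649

2.2649 bits


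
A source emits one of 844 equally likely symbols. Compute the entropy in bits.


H = log2(n) = log2(844) = 9.7211

9.7211 bits


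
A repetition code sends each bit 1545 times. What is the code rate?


Rate = k/n = 1/1545

1/1545


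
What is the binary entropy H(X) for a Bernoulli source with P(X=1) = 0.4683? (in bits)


H = -p*log2(p) - (1-p)*log2(1-p). -0.4683*log2(0.4683) = 0.512552; -0.5317*log2(0.5317) = 0.484547. H = 0.512552 + 0.484547 = 0.9971

0.9971 bits


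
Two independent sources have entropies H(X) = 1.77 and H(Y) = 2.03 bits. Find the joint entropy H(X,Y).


For independent variables, H(X,Y) = H(X) + H(Y) = 1.77 + 2.03 = 3.8

3.8 bits


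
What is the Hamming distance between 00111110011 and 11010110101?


Count differing positions: ^ ^ ^ . ^ . . . ^ ^ . = 6 differences

6


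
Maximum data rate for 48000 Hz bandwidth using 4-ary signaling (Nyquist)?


Rate = 2 * B * log2(M) = 2 * 48000 * 2.0 = 192000.0

192000.0 bps


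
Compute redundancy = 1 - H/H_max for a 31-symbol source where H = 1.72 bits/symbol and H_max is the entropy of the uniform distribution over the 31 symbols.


H_max = log2(K) = log2(31) = 4.9542 bits/symbol. Redundancy = 1 - H/H_max = 1 - 1.72/4.9542 = 1 - 0.3472 = 0.6528

0.6528


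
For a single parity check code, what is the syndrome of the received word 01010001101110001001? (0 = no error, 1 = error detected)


Syndrome = XOR of all bits = 0 XOR 1 XOR 0 XOR 1 XOR 0 XOR 0 XOR 0 XOR 1 XOR 1 XOR 0 XOR 1 XOR 1 XOR 1 XOR 0 XOR 0 XOR 0 XOR 1 XOR 0 XOR 0 XOR 1 = 1

1


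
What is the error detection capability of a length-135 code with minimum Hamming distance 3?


Detection capability = d_min - 1 = 3 - 1 = 2

2 errors


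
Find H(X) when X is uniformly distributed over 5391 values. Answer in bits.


H = log2(n) = log2(5391) = 12.3963

12.3963 bits


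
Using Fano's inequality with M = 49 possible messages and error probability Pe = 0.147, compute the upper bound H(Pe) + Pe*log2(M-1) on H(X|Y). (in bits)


H(Pe) = -Pe*log2(Pe) - (1-Pe)*log2(1-Pe) = -0.147*log2(0.147) - 0.853*log2(0.853) = 0.406618 + 0.195663 = 0.6023. Pe*log2(M-1) = 0.147*log2(48) = 0.820989. Bound = H(Pe) + Pe*log2(M-1) = 0.406618 + 0.195663 + 0.820989 = 1.4233

1.4233 bits


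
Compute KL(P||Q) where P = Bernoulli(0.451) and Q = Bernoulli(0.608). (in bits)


KL = p*log2(p/q) + (1-p)*log2((1-p)/(1-q)) = 0.451*log2(0.451/0.608) + 0.549*log2(0.549/0.392) = 0.0724

0.0724 bits


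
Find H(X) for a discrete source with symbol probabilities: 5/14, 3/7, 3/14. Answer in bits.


H = -sum(p_i * log2(p_i)). Terms: -(5/14)*log2(5/14) = 0.530510; -(3/7)*log2(3/7) = 0.523882; -(3/14)*log2(3/14) = 0.476227. H = 0.530510 + 0.523882 + 0.476227 = 1.5306

1.5306 bits


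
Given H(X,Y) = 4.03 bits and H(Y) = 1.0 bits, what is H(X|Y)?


H(X|Y) = H(X,Y) - H(Y) = 4.03 - 1.0 = 3.03

3.03 bits


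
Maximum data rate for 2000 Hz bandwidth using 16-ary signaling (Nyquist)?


Rate = 2 * B * log2(M) = 2 * 2000 * 4.0 = 16000.0

16000.0 bps


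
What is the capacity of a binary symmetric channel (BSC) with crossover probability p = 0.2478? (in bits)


H(p) = -p*log2(p) - (1-p)*log2(1-p) = -0.2478*log2(0.2478) - 0.7522*log2(0.7522) = 0.498760 + 0.309013 = 0.8078. C = 1 - H(p) = 1 - 0.8078 = 0.1922

0.1922 bits


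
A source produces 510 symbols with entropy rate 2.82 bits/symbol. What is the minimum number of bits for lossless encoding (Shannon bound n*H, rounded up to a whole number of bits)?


Minimum bits >= n * H = 510 * 2.82 = 1438.2, rounded up to a whole number of bits = 1439

1439 bits


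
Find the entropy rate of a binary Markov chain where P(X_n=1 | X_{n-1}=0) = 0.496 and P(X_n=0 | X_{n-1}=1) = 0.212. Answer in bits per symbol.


Stationary distribution: pi_0 = p10/(p01+p10) = 0.2994, pi_1 = 0.7006. Entropy rate H' = pi_0*H(p01) + pi_1*H(p10) = 0.2994*1.0 + 0.7006*0.7453 = 0.8215

0.8215 bits/symbol


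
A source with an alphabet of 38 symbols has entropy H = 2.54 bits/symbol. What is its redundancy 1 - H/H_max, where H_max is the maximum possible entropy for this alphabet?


H_max = log2(K) = log2(38) = 5.2479 bits/symbol. Redundancy = 1 - H/H_max = 1 - 2.54/5.2479 = 1 - 0.484 = 0.516

0.516


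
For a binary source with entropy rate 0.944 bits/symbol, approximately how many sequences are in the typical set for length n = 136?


log2|A_typical| = nH = 136 * 0.944 = 128.384, so |A_typical| ~ 2^128.384 = 4.441e+38

4.441e+38


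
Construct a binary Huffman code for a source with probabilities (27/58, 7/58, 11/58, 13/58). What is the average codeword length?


Huffman construction (repeatedly merge the two least-probable nodes; each merge adds 1 bit to every symbol beneath it): 7/58 + 11/58 = 9/29; 13/58 + 9/29 = 31/58; 27/58 + 31/58 = 1. Resulting codeword lengths (in the order the probabilities were given): (1, 3, 3, 2). L_avg = sum(p_i * l_i) = 27/58*1 + 7/58*3 + 11/58*3 + 13/58*2 = 107/58 = 1.8448

1.8448 bits


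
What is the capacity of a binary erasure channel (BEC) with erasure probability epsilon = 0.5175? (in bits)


C = 1 - epsilon = 1 - 0.5175 = 0.4825

0.4825 bits


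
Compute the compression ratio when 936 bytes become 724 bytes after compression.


Ratio = original / compressed = 936 / 724 = 1.2928

1.2928


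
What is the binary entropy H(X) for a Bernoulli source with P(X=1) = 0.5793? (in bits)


H = -p*log2(p) - (1-p)*log2(1-p). -0.5793*log2(0.5793) = 0.456267; -0.4207*log2(0.4207) = 0.525512. H = 0.456267 + 0.525512 = 0.9818

0.9818 bits


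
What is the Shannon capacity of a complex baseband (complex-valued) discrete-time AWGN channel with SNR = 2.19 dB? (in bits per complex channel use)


SNR_linear = 10^(2.19/10) = 1.6558; C = log2(1 + SNR_linear) = log2(1 + 1.6558) = 1.4091

1.4091 bits/channel use


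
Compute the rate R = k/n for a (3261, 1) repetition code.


Rate = k/n = 1/3261

1/3261


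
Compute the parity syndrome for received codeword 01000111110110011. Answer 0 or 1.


Syndrome = XOR of all bits = 0 XOR 1 XOR 0 XOR 0 XOR 0 XOR 1 XOR 1 XOR 1 XOR 1 XOR 1 XOR 0 XOR 1 XOR 1 XOR 0 XOR 0 XOR 1 XOR 1 = 0

0


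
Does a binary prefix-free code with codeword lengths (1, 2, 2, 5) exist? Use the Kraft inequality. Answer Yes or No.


Kraft sum = sum(2^(-l_i)) = 1.0312, need <= 1. Result: violated (a binary prefix-free code with these lengths cannot exist)

No


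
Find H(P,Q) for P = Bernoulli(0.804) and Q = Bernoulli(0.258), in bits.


H(P,Q) = -p*log2(q) - (1-p)*log2(1-q). -0.804*log2(0.258) = 1.571464; -0.196*log2(0.742) = 0.084380. H(P,Q) = 1.571464 + 0.084380 = 1.6558

1.6558 bits


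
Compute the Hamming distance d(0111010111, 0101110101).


Count differing positions: . . ^ . ^ . . . ^ . = 3 differences

3


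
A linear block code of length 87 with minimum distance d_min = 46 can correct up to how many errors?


Correction capability = floor((d-1)/2) = floor((46-1)/2) = 22

22 errors


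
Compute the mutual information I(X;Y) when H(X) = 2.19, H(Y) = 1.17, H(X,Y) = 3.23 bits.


I(X;Y) = H(X) + H(Y) - H(X,Y) = 2.19 + 1.17 - 3.23 = 0.13

0.13 bits


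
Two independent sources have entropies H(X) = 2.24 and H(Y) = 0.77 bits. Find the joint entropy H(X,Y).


For independent variables, H(X,Y) = H(X) + H(Y) = 2.24 + 0.77 = 3.01

3.01 bits


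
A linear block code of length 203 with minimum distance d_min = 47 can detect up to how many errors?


Detection capability = d_min - 1 = 47 - 1 = 46

46 errors


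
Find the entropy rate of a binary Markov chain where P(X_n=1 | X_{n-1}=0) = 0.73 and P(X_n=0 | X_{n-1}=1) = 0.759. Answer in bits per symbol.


Stationary distribution: pi_0 = p10/(p01+p10) = 0.5097, pi_1 = 0.4903. Entropy rate H' = pi_0*H(p01) + pi_1*H(p10) = 0.5097*0.8415 + 0.4903*0.7967 = 0.8195

0.8195 bits/symbol


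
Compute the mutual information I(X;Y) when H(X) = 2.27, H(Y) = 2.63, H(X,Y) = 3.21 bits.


I(X;Y) = H(X) + H(Y) - H(X,Y) = 2.27 + 2.63 - 3.21 = 1.69

1.69 bits


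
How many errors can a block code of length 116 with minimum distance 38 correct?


Correction capability = floor((d-1)/2) = floor((38-1)/2) = 18

18 errors


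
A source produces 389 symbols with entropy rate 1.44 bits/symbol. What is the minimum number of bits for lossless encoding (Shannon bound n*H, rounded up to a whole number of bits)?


Minimum bits >= n * H = 389 * 1.44 = 560.16, rounded up to a whole number of bits = 561

561 bits


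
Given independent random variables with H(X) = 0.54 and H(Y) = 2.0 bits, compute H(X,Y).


For independent variables, H(X,Y) = H(X) + H(Y) = 0.54 + 2.0 = 2.54

2.54 bits


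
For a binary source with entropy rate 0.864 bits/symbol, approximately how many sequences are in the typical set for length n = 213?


log2|A_typical| = nH = 213 * 0.864 = 184.032, so |A_typical| ~ 2^184.032 = 2.507e+55

2.507e+55


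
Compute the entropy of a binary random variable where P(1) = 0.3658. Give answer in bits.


H = -p*log2(p) - (1-p)*log2(1-p). -0.3658*log2(0.3658) = 0.530729; -0.6342*log2(0.6342) = 0.416663. H = 0.530729 + 0.416663 = 0.9474

0.9474 bits


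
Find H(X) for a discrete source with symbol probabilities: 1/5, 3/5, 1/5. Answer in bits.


H = -sum(p_i * log2(p_i)). Terms: -(1/5)*log2(1/5) = 0.464386; -(3/5)*log2(3/5) = 0.442179; -(1/5)*log2(1/5) = 0.464386. H = 0.464386 + 0.442179 + 0.464386 = 1.371

1.371 bits


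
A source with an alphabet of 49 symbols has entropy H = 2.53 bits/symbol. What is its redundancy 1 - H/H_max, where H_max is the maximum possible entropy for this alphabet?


H_max = log2(K) = log2(49) = 5.6147 bits/symbol. Redundancy = 1 - H/H_max = 1 - 2.53/5.6147 = 1 - 0.4506 = 0.5494

0.5494


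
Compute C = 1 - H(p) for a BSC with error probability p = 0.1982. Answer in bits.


H(p) = -p*log2(p) - (1-p)*log2(1-p) = -0.1982*log2(0.1982) - 0.8018*log2(0.8018) = 0.462791 + 0.255522 = 0.7183. C = 1 - H(p) = 1 - 0.7183 = 0.2817

0.2817 bits


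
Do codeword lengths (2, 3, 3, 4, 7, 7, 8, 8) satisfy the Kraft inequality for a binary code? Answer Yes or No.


Kraft sum = sum(2^(-l_i)) = 0.5859, need <= 1. Result: satisfied (a binary prefix-free code with these lengths exists)

Yes


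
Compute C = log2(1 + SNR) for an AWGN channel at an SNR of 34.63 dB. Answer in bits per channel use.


SNR_linear = 10^(34.63/10) = 2904.0227; C = log2(1 + SNR_linear) = log2(1 + 2904.0227) = 11.5043

11.5043 bits/channel use


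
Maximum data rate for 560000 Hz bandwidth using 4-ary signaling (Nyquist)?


Rate = 2 * B * log2(M) = 2 * 560000 * 2.0 = 2240000.0

2240000.0 bps


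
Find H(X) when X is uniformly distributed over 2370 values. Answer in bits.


H = log2(n) = log2(2370) = 11.2107

11.2107 bits


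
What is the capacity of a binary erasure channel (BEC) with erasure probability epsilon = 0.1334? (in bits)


C = 1 - epsilon = 1 - 0.1334 = 0.8666

0.8666 bits


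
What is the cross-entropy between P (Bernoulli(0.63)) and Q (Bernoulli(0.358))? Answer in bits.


H(P,Q) = -p*log2(q) - (1-p)*log2(1-q). -0.63*log2(0.358) = 0.933640; -0.37*log2(0.642) = 0.236561. H(P,Q) = 0.933640 + 0.236561 = 1.1702

1.1702 bits


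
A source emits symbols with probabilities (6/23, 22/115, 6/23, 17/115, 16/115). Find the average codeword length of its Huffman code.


Huffman construction (repeatedly merge the two least-probable nodes; each merge adds 1 bit to every symbol beneath it): 16/115 + 17/115 = 33/115; 22/115 + 6/23 = 52/115; 6/23 + 33/115 = 63/115; 52/115 + 63/115 = 1. Resulting codeword lengths (in the order the probabilities were given): (2, 2, 2, 3, 3). L_avg = sum(p_i * l_i) = 6/23*2 + 22/115*2 + 6/23*2 + 17/115*3 + 16/115*3 = 263/115 = 2.287

2.287 bits


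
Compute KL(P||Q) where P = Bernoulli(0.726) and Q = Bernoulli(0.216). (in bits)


KL = p*log2(p/q) + (1-p)*log2((1-p)/(1-q)) = 0.726*log2(0.726/0.216) + 0.274*log2(0.274/0.784) = 0.8542

0.8542 bits


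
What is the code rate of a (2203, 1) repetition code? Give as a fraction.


Rate = k/n = 1/2203

1/2203


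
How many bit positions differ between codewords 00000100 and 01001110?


Count differing positions: . ^ . . ^ . ^ . = 3 differences

3


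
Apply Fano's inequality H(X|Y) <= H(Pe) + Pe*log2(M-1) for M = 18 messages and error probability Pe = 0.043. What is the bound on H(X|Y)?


H(Pe) = -Pe*log2(Pe) - (1-Pe)*log2(1-Pe) = -0.043*log2(0.043) - 0.957*log2(0.957) = 0.195199 + 0.060683 = 0.2559. Pe*log2(M-1) = 0.043*log2(17) = 0.175761. Bound = H(Pe) + Pe*log2(M-1) = 0.195199 + 0.060683 + 0.175761 = 0.4316

0.4316 bits


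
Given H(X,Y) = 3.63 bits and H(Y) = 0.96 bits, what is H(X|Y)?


H(X|Y) = H(X,Y) - H(Y) = 3.63 - 0.96 = 2.67

2.67 bits


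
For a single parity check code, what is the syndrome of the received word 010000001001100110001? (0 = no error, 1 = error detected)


Syndrome = XOR of all bits = 0 XOR 1 XOR 0 XOR 0 XOR 0 XOR 0 XOR 0 XOR 0 XOR 1 XOR 0 XOR 0 XOR 1 XOR 1 XOR 0 XOR 0 XOR 1 XOR 1 XOR 0 XOR 0 XOR 0 XOR 1 = 1

1


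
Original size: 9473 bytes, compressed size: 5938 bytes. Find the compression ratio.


Ratio = original / compressed = 9473 / 5938 = 1.5953

1.5953


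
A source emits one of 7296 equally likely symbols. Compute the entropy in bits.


H = log2(n) = log2(7296) = 12.8329

12.8329 bits


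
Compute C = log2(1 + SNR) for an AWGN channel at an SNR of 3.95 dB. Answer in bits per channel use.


SNR_linear = 10^(3.95/10) = 2.4831; C = log2(1 + SNR_linear) = log2(1 + 2.4831) = 1.8004

1.8004 bits/channel use
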